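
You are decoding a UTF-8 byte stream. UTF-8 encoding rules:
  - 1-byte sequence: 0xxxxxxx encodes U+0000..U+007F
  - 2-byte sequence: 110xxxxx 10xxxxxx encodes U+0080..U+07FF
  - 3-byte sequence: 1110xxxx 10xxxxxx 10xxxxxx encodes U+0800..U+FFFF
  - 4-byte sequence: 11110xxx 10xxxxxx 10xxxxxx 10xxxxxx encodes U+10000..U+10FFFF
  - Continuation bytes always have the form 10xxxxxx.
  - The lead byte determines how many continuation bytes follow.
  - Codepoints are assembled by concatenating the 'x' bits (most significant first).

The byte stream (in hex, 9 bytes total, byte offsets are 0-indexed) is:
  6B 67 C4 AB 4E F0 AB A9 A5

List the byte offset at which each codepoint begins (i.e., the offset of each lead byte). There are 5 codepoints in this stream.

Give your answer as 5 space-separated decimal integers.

Answer: 0 1 2 4 5

Derivation:
Byte[0]=6B: 1-byte ASCII. cp=U+006B
Byte[1]=67: 1-byte ASCII. cp=U+0067
Byte[2]=C4: 2-byte lead, need 1 cont bytes. acc=0x4
Byte[3]=AB: continuation. acc=(acc<<6)|0x2B=0x12B
Completed: cp=U+012B (starts at byte 2)
Byte[4]=4E: 1-byte ASCII. cp=U+004E
Byte[5]=F0: 4-byte lead, need 3 cont bytes. acc=0x0
Byte[6]=AB: continuation. acc=(acc<<6)|0x2B=0x2B
Byte[7]=A9: continuation. acc=(acc<<6)|0x29=0xAE9
Byte[8]=A5: continuation. acc=(acc<<6)|0x25=0x2BA65
Completed: cp=U+2BA65 (starts at byte 5)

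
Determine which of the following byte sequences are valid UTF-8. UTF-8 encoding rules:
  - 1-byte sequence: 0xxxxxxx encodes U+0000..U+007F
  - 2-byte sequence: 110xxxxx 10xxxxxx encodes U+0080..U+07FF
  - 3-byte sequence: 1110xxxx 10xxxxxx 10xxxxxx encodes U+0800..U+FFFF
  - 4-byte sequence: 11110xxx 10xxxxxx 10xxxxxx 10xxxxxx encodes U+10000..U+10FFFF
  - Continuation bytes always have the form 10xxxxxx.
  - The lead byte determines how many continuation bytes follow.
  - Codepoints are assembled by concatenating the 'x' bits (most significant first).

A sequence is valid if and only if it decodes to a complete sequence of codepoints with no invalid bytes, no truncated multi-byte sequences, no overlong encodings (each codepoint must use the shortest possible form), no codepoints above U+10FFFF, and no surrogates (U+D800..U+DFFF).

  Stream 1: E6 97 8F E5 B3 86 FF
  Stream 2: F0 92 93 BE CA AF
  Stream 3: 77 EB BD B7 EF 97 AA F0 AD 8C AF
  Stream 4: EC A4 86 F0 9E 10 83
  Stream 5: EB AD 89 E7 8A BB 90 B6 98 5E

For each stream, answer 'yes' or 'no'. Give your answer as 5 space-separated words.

Answer: no yes yes no no

Derivation:
Stream 1: error at byte offset 6. INVALID
Stream 2: decodes cleanly. VALID
Stream 3: decodes cleanly. VALID
Stream 4: error at byte offset 5. INVALID
Stream 5: error at byte offset 6. INVALID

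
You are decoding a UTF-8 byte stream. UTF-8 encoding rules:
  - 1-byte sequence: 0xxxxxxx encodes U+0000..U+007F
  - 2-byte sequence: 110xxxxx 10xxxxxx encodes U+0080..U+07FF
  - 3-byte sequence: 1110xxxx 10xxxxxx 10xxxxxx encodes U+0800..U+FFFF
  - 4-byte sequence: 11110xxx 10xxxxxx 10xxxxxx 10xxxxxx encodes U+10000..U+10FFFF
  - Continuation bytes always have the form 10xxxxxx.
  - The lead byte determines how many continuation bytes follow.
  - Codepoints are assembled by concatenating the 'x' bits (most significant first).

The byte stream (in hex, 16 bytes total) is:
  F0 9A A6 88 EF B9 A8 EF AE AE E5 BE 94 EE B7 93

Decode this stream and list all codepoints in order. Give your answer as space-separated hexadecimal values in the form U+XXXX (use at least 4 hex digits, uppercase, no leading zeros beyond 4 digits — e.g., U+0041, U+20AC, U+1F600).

Byte[0]=F0: 4-byte lead, need 3 cont bytes. acc=0x0
Byte[1]=9A: continuation. acc=(acc<<6)|0x1A=0x1A
Byte[2]=A6: continuation. acc=(acc<<6)|0x26=0x6A6
Byte[3]=88: continuation. acc=(acc<<6)|0x08=0x1A988
Completed: cp=U+1A988 (starts at byte 0)
Byte[4]=EF: 3-byte lead, need 2 cont bytes. acc=0xF
Byte[5]=B9: continuation. acc=(acc<<6)|0x39=0x3F9
Byte[6]=A8: continuation. acc=(acc<<6)|0x28=0xFE68
Completed: cp=U+FE68 (starts at byte 4)
Byte[7]=EF: 3-byte lead, need 2 cont bytes. acc=0xF
Byte[8]=AE: continuation. acc=(acc<<6)|0x2E=0x3EE
Byte[9]=AE: continuation. acc=(acc<<6)|0x2E=0xFBAE
Completed: cp=U+FBAE (starts at byte 7)
Byte[10]=E5: 3-byte lead, need 2 cont bytes. acc=0x5
Byte[11]=BE: continuation. acc=(acc<<6)|0x3E=0x17E
Byte[12]=94: continuation. acc=(acc<<6)|0x14=0x5F94
Completed: cp=U+5F94 (starts at byte 10)
Byte[13]=EE: 3-byte lead, need 2 cont bytes. acc=0xE
Byte[14]=B7: continuation. acc=(acc<<6)|0x37=0x3B7
Byte[15]=93: continuation. acc=(acc<<6)|0x13=0xEDD3
Completed: cp=U+EDD3 (starts at byte 13)

Answer: U+1A988 U+FE68 U+FBAE U+5F94 U+EDD3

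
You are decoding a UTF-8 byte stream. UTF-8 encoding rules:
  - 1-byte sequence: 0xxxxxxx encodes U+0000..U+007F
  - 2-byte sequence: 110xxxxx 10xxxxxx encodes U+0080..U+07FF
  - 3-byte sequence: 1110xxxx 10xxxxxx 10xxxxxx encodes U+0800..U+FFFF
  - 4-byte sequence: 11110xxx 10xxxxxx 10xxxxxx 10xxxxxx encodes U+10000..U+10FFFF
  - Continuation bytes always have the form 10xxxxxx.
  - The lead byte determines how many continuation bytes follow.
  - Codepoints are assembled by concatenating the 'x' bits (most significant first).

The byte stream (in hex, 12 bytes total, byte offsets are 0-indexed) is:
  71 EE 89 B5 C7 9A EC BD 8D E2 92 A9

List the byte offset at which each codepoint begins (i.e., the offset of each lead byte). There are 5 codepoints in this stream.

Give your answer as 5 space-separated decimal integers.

Byte[0]=71: 1-byte ASCII. cp=U+0071
Byte[1]=EE: 3-byte lead, need 2 cont bytes. acc=0xE
Byte[2]=89: continuation. acc=(acc<<6)|0x09=0x389
Byte[3]=B5: continuation. acc=(acc<<6)|0x35=0xE275
Completed: cp=U+E275 (starts at byte 1)
Byte[4]=C7: 2-byte lead, need 1 cont bytes. acc=0x7
Byte[5]=9A: continuation. acc=(acc<<6)|0x1A=0x1DA
Completed: cp=U+01DA (starts at byte 4)
Byte[6]=EC: 3-byte lead, need 2 cont bytes. acc=0xC
Byte[7]=BD: continuation. acc=(acc<<6)|0x3D=0x33D
Byte[8]=8D: continuation. acc=(acc<<6)|0x0D=0xCF4D
Completed: cp=U+CF4D (starts at byte 6)
Byte[9]=E2: 3-byte lead, need 2 cont bytes. acc=0x2
Byte[10]=92: continuation. acc=(acc<<6)|0x12=0x92
Byte[11]=A9: continuation. acc=(acc<<6)|0x29=0x24A9
Completed: cp=U+24A9 (starts at byte 9)

Answer: 0 1 4 6 9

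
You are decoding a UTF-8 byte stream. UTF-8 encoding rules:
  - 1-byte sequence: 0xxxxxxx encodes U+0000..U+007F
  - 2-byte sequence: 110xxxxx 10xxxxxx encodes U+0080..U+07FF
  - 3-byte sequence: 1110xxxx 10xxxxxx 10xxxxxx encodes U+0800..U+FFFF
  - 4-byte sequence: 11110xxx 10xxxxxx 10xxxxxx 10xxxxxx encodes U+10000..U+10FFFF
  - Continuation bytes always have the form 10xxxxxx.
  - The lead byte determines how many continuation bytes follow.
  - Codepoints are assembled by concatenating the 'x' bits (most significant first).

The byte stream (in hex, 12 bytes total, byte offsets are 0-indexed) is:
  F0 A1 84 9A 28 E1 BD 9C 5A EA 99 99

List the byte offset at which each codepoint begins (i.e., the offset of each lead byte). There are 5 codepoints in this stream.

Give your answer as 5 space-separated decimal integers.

Answer: 0 4 5 8 9

Derivation:
Byte[0]=F0: 4-byte lead, need 3 cont bytes. acc=0x0
Byte[1]=A1: continuation. acc=(acc<<6)|0x21=0x21
Byte[2]=84: continuation. acc=(acc<<6)|0x04=0x844
Byte[3]=9A: continuation. acc=(acc<<6)|0x1A=0x2111A
Completed: cp=U+2111A (starts at byte 0)
Byte[4]=28: 1-byte ASCII. cp=U+0028
Byte[5]=E1: 3-byte lead, need 2 cont bytes. acc=0x1
Byte[6]=BD: continuation. acc=(acc<<6)|0x3D=0x7D
Byte[7]=9C: continuation. acc=(acc<<6)|0x1C=0x1F5C
Completed: cp=U+1F5C (starts at byte 5)
Byte[8]=5A: 1-byte ASCII. cp=U+005A
Byte[9]=EA: 3-byte lead, need 2 cont bytes. acc=0xA
Byte[10]=99: continuation. acc=(acc<<6)|0x19=0x299
Byte[11]=99: continuation. acc=(acc<<6)|0x19=0xA659
Completed: cp=U+A659 (starts at byte 9)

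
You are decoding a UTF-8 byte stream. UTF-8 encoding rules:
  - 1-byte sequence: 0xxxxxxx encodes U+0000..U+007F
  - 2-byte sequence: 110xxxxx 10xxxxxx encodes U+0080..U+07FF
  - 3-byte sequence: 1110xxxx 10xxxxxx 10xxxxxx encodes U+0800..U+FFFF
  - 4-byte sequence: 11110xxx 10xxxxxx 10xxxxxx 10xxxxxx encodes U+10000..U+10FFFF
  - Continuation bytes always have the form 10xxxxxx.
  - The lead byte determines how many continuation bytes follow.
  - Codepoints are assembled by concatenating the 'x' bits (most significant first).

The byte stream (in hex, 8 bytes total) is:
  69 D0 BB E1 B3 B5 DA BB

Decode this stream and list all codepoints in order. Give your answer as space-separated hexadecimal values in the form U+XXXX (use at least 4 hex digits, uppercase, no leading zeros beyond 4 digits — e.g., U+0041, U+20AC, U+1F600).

Byte[0]=69: 1-byte ASCII. cp=U+0069
Byte[1]=D0: 2-byte lead, need 1 cont bytes. acc=0x10
Byte[2]=BB: continuation. acc=(acc<<6)|0x3B=0x43B
Completed: cp=U+043B (starts at byte 1)
Byte[3]=E1: 3-byte lead, need 2 cont bytes. acc=0x1
Byte[4]=B3: continuation. acc=(acc<<6)|0x33=0x73
Byte[5]=B5: continuation. acc=(acc<<6)|0x35=0x1CF5
Completed: cp=U+1CF5 (starts at byte 3)
Byte[6]=DA: 2-byte lead, need 1 cont bytes. acc=0x1A
Byte[7]=BB: continuation. acc=(acc<<6)|0x3B=0x6BB
Completed: cp=U+06BB (starts at byte 6)

Answer: U+0069 U+043B U+1CF5 U+06BB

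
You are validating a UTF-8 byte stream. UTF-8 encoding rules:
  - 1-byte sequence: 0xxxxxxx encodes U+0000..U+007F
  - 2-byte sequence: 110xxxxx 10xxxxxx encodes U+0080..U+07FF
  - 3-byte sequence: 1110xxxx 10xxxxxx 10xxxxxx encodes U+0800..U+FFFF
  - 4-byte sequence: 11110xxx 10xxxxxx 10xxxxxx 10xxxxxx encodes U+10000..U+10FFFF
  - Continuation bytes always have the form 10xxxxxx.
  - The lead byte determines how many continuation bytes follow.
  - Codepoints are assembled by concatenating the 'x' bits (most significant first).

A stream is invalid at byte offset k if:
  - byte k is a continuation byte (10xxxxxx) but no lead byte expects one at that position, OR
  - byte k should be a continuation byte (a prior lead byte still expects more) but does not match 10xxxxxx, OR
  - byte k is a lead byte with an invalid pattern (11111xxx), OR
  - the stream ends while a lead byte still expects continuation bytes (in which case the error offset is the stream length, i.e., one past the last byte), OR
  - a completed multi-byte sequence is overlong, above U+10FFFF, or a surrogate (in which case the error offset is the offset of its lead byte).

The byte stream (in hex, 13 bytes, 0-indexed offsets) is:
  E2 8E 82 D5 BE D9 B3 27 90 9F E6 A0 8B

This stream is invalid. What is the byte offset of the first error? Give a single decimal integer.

Byte[0]=E2: 3-byte lead, need 2 cont bytes. acc=0x2
Byte[1]=8E: continuation. acc=(acc<<6)|0x0E=0x8E
Byte[2]=82: continuation. acc=(acc<<6)|0x02=0x2382
Completed: cp=U+2382 (starts at byte 0)
Byte[3]=D5: 2-byte lead, need 1 cont bytes. acc=0x15
Byte[4]=BE: continuation. acc=(acc<<6)|0x3E=0x57E
Completed: cp=U+057E (starts at byte 3)
Byte[5]=D9: 2-byte lead, need 1 cont bytes. acc=0x19
Byte[6]=B3: continuation. acc=(acc<<6)|0x33=0x673
Completed: cp=U+0673 (starts at byte 5)
Byte[7]=27: 1-byte ASCII. cp=U+0027
Byte[8]=90: INVALID lead byte (not 0xxx/110x/1110/11110)

Answer: 8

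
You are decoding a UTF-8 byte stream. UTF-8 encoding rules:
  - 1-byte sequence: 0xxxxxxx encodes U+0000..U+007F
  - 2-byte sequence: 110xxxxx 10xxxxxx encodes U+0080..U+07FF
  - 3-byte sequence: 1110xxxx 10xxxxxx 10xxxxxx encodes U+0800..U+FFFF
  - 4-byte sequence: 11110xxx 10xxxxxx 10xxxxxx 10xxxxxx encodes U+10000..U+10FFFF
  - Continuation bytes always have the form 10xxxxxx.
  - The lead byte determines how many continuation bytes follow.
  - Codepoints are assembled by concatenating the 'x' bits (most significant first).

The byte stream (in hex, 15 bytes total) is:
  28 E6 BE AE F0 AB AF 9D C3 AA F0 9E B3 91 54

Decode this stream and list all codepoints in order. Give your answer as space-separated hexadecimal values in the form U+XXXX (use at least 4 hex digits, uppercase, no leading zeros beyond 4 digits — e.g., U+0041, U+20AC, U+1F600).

Answer: U+0028 U+6FAE U+2BBDD U+00EA U+1ECD1 U+0054

Derivation:
Byte[0]=28: 1-byte ASCII. cp=U+0028
Byte[1]=E6: 3-byte lead, need 2 cont bytes. acc=0x6
Byte[2]=BE: continuation. acc=(acc<<6)|0x3E=0x1BE
Byte[3]=AE: continuation. acc=(acc<<6)|0x2E=0x6FAE
Completed: cp=U+6FAE (starts at byte 1)
Byte[4]=F0: 4-byte lead, need 3 cont bytes. acc=0x0
Byte[5]=AB: continuation. acc=(acc<<6)|0x2B=0x2B
Byte[6]=AF: continuation. acc=(acc<<6)|0x2F=0xAEF
Byte[7]=9D: continuation. acc=(acc<<6)|0x1D=0x2BBDD
Completed: cp=U+2BBDD (starts at byte 4)
Byte[8]=C3: 2-byte lead, need 1 cont bytes. acc=0x3
Byte[9]=AA: continuation. acc=(acc<<6)|0x2A=0xEA
Completed: cp=U+00EA (starts at byte 8)
Byte[10]=F0: 4-byte lead, need 3 cont bytes. acc=0x0
Byte[11]=9E: continuation. acc=(acc<<6)|0x1E=0x1E
Byte[12]=B3: continuation. acc=(acc<<6)|0x33=0x7B3
Byte[13]=91: continuation. acc=(acc<<6)|0x11=0x1ECD1
Completed: cp=U+1ECD1 (starts at byte 10)
Byte[14]=54: 1-byte ASCII. cp=U+0054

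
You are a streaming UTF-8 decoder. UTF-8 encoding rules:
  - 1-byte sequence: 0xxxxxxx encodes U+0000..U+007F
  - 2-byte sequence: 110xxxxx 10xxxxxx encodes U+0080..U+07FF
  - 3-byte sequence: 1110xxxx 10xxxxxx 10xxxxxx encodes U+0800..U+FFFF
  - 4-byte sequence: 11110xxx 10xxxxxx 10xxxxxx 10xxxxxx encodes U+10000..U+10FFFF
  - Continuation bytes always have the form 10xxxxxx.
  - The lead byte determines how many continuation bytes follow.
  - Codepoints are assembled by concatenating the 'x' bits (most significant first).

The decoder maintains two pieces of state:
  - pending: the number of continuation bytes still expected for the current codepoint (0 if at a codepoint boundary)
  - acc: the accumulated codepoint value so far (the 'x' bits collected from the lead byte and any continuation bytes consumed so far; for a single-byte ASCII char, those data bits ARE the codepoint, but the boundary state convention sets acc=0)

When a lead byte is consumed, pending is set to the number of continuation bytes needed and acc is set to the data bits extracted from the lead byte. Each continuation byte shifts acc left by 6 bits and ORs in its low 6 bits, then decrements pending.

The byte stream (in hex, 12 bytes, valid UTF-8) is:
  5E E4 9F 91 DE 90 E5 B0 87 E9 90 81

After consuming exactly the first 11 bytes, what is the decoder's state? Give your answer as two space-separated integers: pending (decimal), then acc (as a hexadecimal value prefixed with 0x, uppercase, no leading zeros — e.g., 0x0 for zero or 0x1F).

Answer: 1 0x250

Derivation:
Byte[0]=5E: 1-byte. pending=0, acc=0x0
Byte[1]=E4: 3-byte lead. pending=2, acc=0x4
Byte[2]=9F: continuation. acc=(acc<<6)|0x1F=0x11F, pending=1
Byte[3]=91: continuation. acc=(acc<<6)|0x11=0x47D1, pending=0
Byte[4]=DE: 2-byte lead. pending=1, acc=0x1E
Byte[5]=90: continuation. acc=(acc<<6)|0x10=0x790, pending=0
Byte[6]=E5: 3-byte lead. pending=2, acc=0x5
Byte[7]=B0: continuation. acc=(acc<<6)|0x30=0x170, pending=1
Byte[8]=87: continuation. acc=(acc<<6)|0x07=0x5C07, pending=0
Byte[9]=E9: 3-byte lead. pending=2, acc=0x9
Byte[10]=90: continuation. acc=(acc<<6)|0x10=0x250, pending=1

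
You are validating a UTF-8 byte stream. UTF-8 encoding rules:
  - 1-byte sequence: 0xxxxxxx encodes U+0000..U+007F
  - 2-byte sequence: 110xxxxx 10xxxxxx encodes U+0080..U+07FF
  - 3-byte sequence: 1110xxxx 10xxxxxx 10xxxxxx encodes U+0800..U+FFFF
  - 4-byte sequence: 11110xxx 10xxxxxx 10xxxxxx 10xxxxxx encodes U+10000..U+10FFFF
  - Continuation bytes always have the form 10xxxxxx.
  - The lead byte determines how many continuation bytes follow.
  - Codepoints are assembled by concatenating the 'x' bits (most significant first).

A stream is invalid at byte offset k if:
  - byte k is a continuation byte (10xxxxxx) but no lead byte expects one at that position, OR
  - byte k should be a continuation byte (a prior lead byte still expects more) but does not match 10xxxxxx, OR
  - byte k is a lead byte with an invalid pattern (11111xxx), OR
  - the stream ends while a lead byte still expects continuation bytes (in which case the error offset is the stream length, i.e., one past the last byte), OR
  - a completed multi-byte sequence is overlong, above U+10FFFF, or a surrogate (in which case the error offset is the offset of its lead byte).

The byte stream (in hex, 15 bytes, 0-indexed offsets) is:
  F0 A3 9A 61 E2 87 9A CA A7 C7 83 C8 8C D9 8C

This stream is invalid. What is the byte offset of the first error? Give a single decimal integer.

Byte[0]=F0: 4-byte lead, need 3 cont bytes. acc=0x0
Byte[1]=A3: continuation. acc=(acc<<6)|0x23=0x23
Byte[2]=9A: continuation. acc=(acc<<6)|0x1A=0x8DA
Byte[3]=61: expected 10xxxxxx continuation. INVALID

Answer: 3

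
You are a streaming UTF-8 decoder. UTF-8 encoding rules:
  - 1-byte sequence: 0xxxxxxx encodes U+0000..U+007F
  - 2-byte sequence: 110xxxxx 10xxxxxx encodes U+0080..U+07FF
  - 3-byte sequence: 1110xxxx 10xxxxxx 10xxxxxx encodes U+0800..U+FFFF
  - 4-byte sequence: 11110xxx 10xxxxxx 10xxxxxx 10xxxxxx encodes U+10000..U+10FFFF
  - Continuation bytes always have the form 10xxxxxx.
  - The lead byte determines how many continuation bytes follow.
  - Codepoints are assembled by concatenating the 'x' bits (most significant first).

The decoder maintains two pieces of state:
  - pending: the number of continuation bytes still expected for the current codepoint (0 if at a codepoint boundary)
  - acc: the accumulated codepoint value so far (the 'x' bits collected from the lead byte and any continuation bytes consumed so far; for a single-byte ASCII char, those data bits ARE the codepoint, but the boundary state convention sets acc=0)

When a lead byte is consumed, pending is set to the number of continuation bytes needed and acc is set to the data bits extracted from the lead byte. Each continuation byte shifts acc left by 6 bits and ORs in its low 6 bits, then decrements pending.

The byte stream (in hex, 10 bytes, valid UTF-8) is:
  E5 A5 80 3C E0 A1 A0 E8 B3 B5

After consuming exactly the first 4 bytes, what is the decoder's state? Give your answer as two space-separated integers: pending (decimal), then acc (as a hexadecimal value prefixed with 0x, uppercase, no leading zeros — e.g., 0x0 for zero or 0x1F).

Answer: 0 0x0

Derivation:
Byte[0]=E5: 3-byte lead. pending=2, acc=0x5
Byte[1]=A5: continuation. acc=(acc<<6)|0x25=0x165, pending=1
Byte[2]=80: continuation. acc=(acc<<6)|0x00=0x5940, pending=0
Byte[3]=3C: 1-byte. pending=0, acc=0x0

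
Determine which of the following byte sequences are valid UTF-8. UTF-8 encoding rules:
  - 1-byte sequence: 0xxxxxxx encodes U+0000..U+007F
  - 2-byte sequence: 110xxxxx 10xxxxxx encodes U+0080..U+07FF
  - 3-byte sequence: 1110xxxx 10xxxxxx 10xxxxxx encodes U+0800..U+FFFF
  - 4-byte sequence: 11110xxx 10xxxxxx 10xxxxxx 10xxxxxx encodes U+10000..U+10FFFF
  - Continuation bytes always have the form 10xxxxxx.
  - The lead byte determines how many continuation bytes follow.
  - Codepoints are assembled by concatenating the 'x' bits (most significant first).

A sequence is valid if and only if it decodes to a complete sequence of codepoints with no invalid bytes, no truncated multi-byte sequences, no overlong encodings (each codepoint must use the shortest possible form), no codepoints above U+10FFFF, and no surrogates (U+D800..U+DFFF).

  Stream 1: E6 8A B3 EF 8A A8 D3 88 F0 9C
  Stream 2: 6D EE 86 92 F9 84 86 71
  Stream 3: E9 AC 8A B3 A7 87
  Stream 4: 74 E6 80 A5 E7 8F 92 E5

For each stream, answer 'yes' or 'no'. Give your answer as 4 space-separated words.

Stream 1: error at byte offset 10. INVALID
Stream 2: error at byte offset 4. INVALID
Stream 3: error at byte offset 3. INVALID
Stream 4: error at byte offset 8. INVALID

Answer: no no no no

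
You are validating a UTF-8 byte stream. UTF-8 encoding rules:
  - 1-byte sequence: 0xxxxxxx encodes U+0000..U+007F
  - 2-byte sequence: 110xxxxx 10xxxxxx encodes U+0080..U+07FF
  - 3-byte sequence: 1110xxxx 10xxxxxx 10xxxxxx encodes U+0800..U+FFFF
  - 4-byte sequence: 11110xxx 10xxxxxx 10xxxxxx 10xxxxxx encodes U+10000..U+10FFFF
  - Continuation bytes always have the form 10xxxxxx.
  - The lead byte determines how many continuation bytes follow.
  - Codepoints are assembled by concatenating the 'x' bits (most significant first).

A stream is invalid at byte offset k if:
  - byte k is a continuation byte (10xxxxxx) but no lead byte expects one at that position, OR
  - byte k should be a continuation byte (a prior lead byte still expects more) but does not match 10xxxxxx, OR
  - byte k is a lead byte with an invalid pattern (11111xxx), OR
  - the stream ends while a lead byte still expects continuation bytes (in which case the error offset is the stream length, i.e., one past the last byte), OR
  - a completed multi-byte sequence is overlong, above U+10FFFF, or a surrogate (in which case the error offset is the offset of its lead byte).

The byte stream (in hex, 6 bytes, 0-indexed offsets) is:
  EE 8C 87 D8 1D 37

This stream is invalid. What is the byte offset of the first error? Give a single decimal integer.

Answer: 4

Derivation:
Byte[0]=EE: 3-byte lead, need 2 cont bytes. acc=0xE
Byte[1]=8C: continuation. acc=(acc<<6)|0x0C=0x38C
Byte[2]=87: continuation. acc=(acc<<6)|0x07=0xE307
Completed: cp=U+E307 (starts at byte 0)
Byte[3]=D8: 2-byte lead, need 1 cont bytes. acc=0x18
Byte[4]=1D: expected 10xxxxxx continuation. INVALID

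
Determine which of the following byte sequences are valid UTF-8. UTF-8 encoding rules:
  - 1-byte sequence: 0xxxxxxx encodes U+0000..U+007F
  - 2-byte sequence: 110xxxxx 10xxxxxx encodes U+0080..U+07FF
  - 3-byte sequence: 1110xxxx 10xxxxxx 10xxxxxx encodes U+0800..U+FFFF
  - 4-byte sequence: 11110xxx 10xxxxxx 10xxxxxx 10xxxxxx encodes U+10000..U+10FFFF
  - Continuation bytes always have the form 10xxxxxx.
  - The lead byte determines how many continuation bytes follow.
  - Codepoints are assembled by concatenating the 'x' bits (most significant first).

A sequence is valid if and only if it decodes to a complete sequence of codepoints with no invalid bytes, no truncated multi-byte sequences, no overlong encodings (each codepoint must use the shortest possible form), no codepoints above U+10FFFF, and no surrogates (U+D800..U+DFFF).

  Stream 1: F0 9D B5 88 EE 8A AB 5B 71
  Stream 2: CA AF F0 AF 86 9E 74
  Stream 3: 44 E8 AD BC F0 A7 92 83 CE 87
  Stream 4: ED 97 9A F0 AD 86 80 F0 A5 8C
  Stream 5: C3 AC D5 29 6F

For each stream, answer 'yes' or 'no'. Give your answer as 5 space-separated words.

Stream 1: decodes cleanly. VALID
Stream 2: decodes cleanly. VALID
Stream 3: decodes cleanly. VALID
Stream 4: error at byte offset 10. INVALID
Stream 5: error at byte offset 3. INVALID

Answer: yes yes yes no no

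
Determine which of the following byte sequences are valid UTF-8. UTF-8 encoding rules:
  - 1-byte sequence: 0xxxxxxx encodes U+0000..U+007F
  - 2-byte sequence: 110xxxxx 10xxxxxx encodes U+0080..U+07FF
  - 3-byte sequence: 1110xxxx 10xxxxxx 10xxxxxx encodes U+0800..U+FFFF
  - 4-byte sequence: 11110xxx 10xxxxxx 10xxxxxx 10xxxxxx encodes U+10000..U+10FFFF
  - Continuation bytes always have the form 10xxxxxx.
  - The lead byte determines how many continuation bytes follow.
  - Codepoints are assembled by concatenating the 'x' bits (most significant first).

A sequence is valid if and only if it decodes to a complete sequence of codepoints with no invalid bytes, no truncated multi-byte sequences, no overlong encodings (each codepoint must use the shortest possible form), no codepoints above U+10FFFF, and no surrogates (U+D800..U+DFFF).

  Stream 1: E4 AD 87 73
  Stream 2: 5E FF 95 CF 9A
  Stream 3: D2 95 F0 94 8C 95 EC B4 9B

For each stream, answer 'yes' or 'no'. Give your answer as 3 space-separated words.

Stream 1: decodes cleanly. VALID
Stream 2: error at byte offset 1. INVALID
Stream 3: decodes cleanly. VALID

Answer: yes no yes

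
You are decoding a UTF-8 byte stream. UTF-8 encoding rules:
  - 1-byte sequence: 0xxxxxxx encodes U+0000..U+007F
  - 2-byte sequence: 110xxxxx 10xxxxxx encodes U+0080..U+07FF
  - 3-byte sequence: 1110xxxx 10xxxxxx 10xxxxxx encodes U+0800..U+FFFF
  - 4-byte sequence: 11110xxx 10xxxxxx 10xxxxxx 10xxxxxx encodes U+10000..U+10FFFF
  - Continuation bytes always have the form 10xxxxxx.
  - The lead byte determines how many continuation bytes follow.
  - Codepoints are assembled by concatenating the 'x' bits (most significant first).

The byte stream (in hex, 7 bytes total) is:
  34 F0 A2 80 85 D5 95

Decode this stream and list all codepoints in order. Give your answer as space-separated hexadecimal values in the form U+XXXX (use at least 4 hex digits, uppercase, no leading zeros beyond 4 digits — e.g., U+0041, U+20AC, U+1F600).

Byte[0]=34: 1-byte ASCII. cp=U+0034
Byte[1]=F0: 4-byte lead, need 3 cont bytes. acc=0x0
Byte[2]=A2: continuation. acc=(acc<<6)|0x22=0x22
Byte[3]=80: continuation. acc=(acc<<6)|0x00=0x880
Byte[4]=85: continuation. acc=(acc<<6)|0x05=0x22005
Completed: cp=U+22005 (starts at byte 1)
Byte[5]=D5: 2-byte lead, need 1 cont bytes. acc=0x15
Byte[6]=95: continuation. acc=(acc<<6)|0x15=0x555
Completed: cp=U+0555 (starts at byte 5)

Answer: U+0034 U+22005 U+0555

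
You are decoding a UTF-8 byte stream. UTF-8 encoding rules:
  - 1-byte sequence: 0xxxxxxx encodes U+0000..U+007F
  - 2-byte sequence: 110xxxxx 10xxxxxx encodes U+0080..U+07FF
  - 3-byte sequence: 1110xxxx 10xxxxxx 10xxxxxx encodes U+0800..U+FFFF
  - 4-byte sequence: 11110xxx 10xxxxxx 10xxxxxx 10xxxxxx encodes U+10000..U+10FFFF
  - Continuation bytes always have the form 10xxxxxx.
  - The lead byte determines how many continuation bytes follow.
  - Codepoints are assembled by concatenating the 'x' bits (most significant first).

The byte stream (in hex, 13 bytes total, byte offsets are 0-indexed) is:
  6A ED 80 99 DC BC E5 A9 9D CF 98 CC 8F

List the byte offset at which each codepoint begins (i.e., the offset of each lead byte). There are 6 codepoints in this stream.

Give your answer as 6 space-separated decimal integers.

Answer: 0 1 4 6 9 11

Derivation:
Byte[0]=6A: 1-byte ASCII. cp=U+006A
Byte[1]=ED: 3-byte lead, need 2 cont bytes. acc=0xD
Byte[2]=80: continuation. acc=(acc<<6)|0x00=0x340
Byte[3]=99: continuation. acc=(acc<<6)|0x19=0xD019
Completed: cp=U+D019 (starts at byte 1)
Byte[4]=DC: 2-byte lead, need 1 cont bytes. acc=0x1C
Byte[5]=BC: continuation. acc=(acc<<6)|0x3C=0x73C
Completed: cp=U+073C (starts at byte 4)
Byte[6]=E5: 3-byte lead, need 2 cont bytes. acc=0x5
Byte[7]=A9: continuation. acc=(acc<<6)|0x29=0x169
Byte[8]=9D: continuation. acc=(acc<<6)|0x1D=0x5A5D
Completed: cp=U+5A5D (starts at byte 6)
Byte[9]=CF: 2-byte lead, need 1 cont bytes. acc=0xF
Byte[10]=98: continuation. acc=(acc<<6)|0x18=0x3D8
Completed: cp=U+03D8 (starts at byte 9)
Byte[11]=CC: 2-byte lead, need 1 cont bytes. acc=0xC
Byte[12]=8F: continuation. acc=(acc<<6)|0x0F=0x30F
Completed: cp=U+030F (starts at byte 11)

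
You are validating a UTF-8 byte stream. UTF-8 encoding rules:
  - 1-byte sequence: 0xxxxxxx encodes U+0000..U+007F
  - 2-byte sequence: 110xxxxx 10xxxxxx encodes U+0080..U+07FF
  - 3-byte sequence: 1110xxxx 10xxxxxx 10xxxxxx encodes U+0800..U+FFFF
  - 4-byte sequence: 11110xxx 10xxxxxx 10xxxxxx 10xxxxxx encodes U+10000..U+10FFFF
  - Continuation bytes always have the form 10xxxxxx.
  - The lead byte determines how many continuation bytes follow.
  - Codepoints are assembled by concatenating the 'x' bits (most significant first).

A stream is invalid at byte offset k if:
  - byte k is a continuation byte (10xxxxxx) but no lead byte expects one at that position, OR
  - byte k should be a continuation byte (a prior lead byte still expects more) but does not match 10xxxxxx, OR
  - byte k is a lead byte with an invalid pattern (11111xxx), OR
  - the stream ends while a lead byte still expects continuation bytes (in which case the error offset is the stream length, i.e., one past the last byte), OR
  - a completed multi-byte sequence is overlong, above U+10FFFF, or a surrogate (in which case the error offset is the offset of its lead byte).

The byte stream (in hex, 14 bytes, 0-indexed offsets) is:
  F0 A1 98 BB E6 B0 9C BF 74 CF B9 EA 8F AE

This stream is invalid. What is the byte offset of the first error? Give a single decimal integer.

Byte[0]=F0: 4-byte lead, need 3 cont bytes. acc=0x0
Byte[1]=A1: continuation. acc=(acc<<6)|0x21=0x21
Byte[2]=98: continuation. acc=(acc<<6)|0x18=0x858
Byte[3]=BB: continuation. acc=(acc<<6)|0x3B=0x2163B
Completed: cp=U+2163B (starts at byte 0)
Byte[4]=E6: 3-byte lead, need 2 cont bytes. acc=0x6
Byte[5]=B0: continuation. acc=(acc<<6)|0x30=0x1B0
Byte[6]=9C: continuation. acc=(acc<<6)|0x1C=0x6C1C
Completed: cp=U+6C1C (starts at byte 4)
Byte[7]=BF: INVALID lead byte (not 0xxx/110x/1110/11110)

Answer: 7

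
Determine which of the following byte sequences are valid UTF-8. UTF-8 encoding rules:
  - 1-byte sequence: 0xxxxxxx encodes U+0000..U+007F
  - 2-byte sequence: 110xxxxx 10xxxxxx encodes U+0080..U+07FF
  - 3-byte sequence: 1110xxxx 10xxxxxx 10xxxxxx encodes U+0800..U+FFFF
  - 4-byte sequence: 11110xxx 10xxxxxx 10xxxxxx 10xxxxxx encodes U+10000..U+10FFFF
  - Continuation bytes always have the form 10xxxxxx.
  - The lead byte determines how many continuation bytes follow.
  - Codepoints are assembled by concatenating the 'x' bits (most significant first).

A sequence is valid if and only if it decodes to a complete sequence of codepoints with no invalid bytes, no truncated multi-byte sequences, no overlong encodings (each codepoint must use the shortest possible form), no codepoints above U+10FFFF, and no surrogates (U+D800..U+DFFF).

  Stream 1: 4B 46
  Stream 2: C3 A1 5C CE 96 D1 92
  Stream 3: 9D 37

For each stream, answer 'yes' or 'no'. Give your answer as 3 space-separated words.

Answer: yes yes no

Derivation:
Stream 1: decodes cleanly. VALID
Stream 2: decodes cleanly. VALID
Stream 3: error at byte offset 0. INVALID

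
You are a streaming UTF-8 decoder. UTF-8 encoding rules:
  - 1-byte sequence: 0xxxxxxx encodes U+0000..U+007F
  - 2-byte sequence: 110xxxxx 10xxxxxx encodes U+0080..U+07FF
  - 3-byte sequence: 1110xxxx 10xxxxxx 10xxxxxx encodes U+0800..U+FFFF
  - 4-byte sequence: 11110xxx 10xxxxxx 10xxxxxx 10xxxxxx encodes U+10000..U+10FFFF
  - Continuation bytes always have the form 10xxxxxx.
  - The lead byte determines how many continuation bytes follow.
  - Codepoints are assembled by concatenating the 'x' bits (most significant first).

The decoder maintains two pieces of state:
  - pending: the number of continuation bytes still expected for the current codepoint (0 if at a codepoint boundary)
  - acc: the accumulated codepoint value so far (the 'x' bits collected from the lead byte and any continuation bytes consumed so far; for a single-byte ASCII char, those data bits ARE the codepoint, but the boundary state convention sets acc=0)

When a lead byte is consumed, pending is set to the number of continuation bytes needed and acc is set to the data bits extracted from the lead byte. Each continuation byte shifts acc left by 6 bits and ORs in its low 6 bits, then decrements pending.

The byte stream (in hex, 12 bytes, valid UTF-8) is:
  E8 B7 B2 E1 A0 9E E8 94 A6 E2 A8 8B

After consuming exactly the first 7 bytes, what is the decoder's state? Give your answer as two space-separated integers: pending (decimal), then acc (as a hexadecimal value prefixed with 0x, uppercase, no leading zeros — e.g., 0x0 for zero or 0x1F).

Byte[0]=E8: 3-byte lead. pending=2, acc=0x8
Byte[1]=B7: continuation. acc=(acc<<6)|0x37=0x237, pending=1
Byte[2]=B2: continuation. acc=(acc<<6)|0x32=0x8DF2, pending=0
Byte[3]=E1: 3-byte lead. pending=2, acc=0x1
Byte[4]=A0: continuation. acc=(acc<<6)|0x20=0x60, pending=1
Byte[5]=9E: continuation. acc=(acc<<6)|0x1E=0x181E, pending=0
Byte[6]=E8: 3-byte lead. pending=2, acc=0x8

Answer: 2 0x8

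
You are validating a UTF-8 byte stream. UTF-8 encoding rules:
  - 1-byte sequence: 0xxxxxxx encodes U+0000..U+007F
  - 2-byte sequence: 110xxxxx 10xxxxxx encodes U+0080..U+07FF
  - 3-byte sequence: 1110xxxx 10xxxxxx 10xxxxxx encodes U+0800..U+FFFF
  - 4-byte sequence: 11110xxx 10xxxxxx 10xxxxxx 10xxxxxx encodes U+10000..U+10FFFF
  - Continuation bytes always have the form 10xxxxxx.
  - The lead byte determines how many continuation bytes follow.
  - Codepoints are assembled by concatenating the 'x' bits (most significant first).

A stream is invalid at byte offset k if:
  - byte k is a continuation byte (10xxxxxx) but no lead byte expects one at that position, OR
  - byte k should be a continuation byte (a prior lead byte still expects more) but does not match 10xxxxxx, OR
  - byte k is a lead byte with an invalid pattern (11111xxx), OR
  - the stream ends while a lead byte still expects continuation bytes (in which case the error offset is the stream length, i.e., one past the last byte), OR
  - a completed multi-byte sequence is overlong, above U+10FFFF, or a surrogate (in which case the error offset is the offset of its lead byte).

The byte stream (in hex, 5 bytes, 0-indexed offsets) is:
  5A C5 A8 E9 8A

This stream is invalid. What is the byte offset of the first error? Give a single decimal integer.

Answer: 5

Derivation:
Byte[0]=5A: 1-byte ASCII. cp=U+005A
Byte[1]=C5: 2-byte lead, need 1 cont bytes. acc=0x5
Byte[2]=A8: continuation. acc=(acc<<6)|0x28=0x168
Completed: cp=U+0168 (starts at byte 1)
Byte[3]=E9: 3-byte lead, need 2 cont bytes. acc=0x9
Byte[4]=8A: continuation. acc=(acc<<6)|0x0A=0x24A
Byte[5]: stream ended, expected continuation. INVALID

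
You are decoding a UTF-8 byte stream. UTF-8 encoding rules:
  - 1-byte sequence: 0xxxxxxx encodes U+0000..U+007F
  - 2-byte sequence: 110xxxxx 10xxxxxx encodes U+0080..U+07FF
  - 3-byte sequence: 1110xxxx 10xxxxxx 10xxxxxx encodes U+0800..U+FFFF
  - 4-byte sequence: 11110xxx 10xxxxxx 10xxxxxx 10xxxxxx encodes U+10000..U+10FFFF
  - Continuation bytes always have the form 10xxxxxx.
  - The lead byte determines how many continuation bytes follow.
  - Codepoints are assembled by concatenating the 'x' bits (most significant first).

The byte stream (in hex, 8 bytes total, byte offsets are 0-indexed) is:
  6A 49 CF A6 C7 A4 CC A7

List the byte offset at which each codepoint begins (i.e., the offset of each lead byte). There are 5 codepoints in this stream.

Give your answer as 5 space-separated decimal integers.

Answer: 0 1 2 4 6

Derivation:
Byte[0]=6A: 1-byte ASCII. cp=U+006A
Byte[1]=49: 1-byte ASCII. cp=U+0049
Byte[2]=CF: 2-byte lead, need 1 cont bytes. acc=0xF
Byte[3]=A6: continuation. acc=(acc<<6)|0x26=0x3E6
Completed: cp=U+03E6 (starts at byte 2)
Byte[4]=C7: 2-byte lead, need 1 cont bytes. acc=0x7
Byte[5]=A4: continuation. acc=(acc<<6)|0x24=0x1E4
Completed: cp=U+01E4 (starts at byte 4)
Byte[6]=CC: 2-byte lead, need 1 cont bytes. acc=0xC
Byte[7]=A7: continuation. acc=(acc<<6)|0x27=0x327
Completed: cp=U+0327 (starts at byte 6)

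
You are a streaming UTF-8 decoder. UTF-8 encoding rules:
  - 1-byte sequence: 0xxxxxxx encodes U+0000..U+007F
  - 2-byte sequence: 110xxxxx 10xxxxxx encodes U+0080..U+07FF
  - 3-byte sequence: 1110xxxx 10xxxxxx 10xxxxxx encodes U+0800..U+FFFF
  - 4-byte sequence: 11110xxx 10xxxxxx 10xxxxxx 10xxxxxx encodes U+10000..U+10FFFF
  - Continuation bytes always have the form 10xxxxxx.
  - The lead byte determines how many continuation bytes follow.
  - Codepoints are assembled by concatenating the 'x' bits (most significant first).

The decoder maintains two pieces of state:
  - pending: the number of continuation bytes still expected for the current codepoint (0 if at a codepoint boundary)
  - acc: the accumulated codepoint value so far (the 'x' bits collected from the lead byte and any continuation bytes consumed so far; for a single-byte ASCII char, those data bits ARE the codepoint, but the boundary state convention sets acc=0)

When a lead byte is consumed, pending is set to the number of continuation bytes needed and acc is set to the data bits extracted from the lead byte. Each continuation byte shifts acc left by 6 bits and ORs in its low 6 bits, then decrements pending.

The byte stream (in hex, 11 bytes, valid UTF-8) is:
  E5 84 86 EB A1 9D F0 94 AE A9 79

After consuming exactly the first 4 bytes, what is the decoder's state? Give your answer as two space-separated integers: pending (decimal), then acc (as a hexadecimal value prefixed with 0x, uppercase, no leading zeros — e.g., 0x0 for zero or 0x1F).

Answer: 2 0xB

Derivation:
Byte[0]=E5: 3-byte lead. pending=2, acc=0x5
Byte[1]=84: continuation. acc=(acc<<6)|0x04=0x144, pending=1
Byte[2]=86: continuation. acc=(acc<<6)|0x06=0x5106, pending=0
Byte[3]=EB: 3-byte lead. pending=2, acc=0xB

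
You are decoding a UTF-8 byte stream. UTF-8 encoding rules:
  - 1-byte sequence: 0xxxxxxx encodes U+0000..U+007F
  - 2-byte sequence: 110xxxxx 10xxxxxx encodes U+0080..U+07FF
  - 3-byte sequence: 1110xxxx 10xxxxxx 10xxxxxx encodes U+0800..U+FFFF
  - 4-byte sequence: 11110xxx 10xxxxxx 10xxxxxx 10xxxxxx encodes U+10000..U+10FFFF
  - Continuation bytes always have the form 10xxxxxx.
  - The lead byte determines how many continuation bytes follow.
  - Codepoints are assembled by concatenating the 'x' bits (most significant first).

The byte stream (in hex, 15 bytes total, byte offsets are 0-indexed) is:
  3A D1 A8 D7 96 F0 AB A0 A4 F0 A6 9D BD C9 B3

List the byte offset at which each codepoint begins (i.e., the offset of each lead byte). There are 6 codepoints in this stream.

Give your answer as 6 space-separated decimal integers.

Byte[0]=3A: 1-byte ASCII. cp=U+003A
Byte[1]=D1: 2-byte lead, need 1 cont bytes. acc=0x11
Byte[2]=A8: continuation. acc=(acc<<6)|0x28=0x468
Completed: cp=U+0468 (starts at byte 1)
Byte[3]=D7: 2-byte lead, need 1 cont bytes. acc=0x17
Byte[4]=96: continuation. acc=(acc<<6)|0x16=0x5D6
Completed: cp=U+05D6 (starts at byte 3)
Byte[5]=F0: 4-byte lead, need 3 cont bytes. acc=0x0
Byte[6]=AB: continuation. acc=(acc<<6)|0x2B=0x2B
Byte[7]=A0: continuation. acc=(acc<<6)|0x20=0xAE0
Byte[8]=A4: continuation. acc=(acc<<6)|0x24=0x2B824
Completed: cp=U+2B824 (starts at byte 5)
Byte[9]=F0: 4-byte lead, need 3 cont bytes. acc=0x0
Byte[10]=A6: continuation. acc=(acc<<6)|0x26=0x26
Byte[11]=9D: continuation. acc=(acc<<6)|0x1D=0x99D
Byte[12]=BD: continuation. acc=(acc<<6)|0x3D=0x2677D
Completed: cp=U+2677D (starts at byte 9)
Byte[13]=C9: 2-byte lead, need 1 cont bytes. acc=0x9
Byte[14]=B3: continuation. acc=(acc<<6)|0x33=0x273
Completed: cp=U+0273 (starts at byte 13)

Answer: 0 1 3 5 9 13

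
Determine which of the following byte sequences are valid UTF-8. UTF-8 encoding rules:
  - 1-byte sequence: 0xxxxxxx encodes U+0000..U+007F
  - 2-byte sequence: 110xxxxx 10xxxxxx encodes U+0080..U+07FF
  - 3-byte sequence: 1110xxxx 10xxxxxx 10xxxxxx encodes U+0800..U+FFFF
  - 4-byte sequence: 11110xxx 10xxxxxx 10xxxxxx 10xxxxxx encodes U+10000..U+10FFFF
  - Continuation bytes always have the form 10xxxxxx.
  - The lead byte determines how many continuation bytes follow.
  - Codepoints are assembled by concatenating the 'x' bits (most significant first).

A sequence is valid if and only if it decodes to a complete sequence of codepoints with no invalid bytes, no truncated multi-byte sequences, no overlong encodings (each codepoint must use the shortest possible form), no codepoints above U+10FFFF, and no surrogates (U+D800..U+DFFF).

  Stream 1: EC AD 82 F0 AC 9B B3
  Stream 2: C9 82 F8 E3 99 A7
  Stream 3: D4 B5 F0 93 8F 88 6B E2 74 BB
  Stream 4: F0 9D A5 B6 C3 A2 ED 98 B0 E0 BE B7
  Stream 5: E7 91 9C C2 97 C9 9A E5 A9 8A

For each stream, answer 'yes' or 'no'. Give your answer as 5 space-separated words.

Stream 1: decodes cleanly. VALID
Stream 2: error at byte offset 2. INVALID
Stream 3: error at byte offset 8. INVALID
Stream 4: decodes cleanly. VALID
Stream 5: decodes cleanly. VALID

Answer: yes no no yes yes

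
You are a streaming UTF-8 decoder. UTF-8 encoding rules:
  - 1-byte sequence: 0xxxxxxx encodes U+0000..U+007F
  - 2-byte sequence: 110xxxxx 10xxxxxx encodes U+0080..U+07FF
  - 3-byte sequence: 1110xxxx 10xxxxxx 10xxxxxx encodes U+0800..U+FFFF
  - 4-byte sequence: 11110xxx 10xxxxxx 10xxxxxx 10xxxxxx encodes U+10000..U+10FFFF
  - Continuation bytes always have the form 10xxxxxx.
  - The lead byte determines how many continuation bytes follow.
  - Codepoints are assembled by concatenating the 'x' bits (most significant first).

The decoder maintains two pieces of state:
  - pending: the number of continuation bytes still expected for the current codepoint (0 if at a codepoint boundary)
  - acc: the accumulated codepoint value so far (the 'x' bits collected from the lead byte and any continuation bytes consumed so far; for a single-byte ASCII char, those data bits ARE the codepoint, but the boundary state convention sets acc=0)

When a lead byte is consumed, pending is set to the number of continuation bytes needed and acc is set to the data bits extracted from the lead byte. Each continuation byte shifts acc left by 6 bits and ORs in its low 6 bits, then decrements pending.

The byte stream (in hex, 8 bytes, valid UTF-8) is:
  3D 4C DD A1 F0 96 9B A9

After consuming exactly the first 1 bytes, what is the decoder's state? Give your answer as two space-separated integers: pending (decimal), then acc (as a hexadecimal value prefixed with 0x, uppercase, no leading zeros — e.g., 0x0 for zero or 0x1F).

Byte[0]=3D: 1-byte. pending=0, acc=0x0

Answer: 0 0x0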